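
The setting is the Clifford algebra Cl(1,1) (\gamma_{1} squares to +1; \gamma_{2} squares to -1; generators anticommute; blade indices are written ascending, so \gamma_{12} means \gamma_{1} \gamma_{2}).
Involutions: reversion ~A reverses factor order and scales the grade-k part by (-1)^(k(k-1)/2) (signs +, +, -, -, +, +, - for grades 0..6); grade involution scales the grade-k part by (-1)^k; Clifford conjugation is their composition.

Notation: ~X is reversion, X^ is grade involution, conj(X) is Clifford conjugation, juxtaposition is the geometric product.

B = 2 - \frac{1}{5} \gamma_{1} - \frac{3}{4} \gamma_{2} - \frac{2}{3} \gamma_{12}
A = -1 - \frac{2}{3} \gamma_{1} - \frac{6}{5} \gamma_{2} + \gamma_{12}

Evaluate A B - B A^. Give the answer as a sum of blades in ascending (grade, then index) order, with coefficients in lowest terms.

first term: -\frac{103}{30} + \frac{5}{12} \gamma_{1} - \frac{181}{180} \gamma_{2} + \frac{439}{150} \gamma_{12}
second term: -\frac{19}{10} + \frac{19}{12} \gamma_{1} + \frac{611}{180} \gamma_{2} + \frac{439}{150} \gamma_{12}
Answer: -\frac{23}{15} - \frac{7}{6} \gamma_{1} - \frac{22}{5} \gamma_{2}


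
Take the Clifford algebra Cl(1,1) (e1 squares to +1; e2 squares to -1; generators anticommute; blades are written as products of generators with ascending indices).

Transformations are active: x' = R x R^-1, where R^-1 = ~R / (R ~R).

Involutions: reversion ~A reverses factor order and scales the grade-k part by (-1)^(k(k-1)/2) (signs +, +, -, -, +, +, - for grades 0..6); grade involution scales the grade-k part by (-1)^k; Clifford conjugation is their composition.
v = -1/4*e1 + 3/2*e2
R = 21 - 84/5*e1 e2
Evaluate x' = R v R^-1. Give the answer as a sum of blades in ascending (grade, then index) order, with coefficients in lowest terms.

~R = 21 + 84/5*e1 e2, and R ~R = 3969/25, so R^-1 = ~R / (3969/25).
R v = 399/20*e1 + 273/10*e2
Answer: 199/36*e1 + 103/18*e2


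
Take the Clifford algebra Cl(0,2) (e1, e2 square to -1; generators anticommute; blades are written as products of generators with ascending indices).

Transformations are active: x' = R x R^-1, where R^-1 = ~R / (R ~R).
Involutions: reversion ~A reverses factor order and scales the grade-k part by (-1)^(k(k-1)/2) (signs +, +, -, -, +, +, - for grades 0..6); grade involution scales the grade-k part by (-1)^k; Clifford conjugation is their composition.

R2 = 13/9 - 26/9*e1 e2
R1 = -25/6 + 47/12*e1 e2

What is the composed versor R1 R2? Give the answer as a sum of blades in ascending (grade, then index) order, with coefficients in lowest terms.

Distribute over the terms of R1 (each basis-blade product reordered to ascending indices, repeated generators contracted through their squares):
(-25/6) R2 = -325/54 + 325/27*e1 e2
(47/12*e1 e2) R2 = 611/54 + 611/108*e1 e2
Summing the partial products and collecting blades:
Answer: 143/27 + 637/36*e1 e2


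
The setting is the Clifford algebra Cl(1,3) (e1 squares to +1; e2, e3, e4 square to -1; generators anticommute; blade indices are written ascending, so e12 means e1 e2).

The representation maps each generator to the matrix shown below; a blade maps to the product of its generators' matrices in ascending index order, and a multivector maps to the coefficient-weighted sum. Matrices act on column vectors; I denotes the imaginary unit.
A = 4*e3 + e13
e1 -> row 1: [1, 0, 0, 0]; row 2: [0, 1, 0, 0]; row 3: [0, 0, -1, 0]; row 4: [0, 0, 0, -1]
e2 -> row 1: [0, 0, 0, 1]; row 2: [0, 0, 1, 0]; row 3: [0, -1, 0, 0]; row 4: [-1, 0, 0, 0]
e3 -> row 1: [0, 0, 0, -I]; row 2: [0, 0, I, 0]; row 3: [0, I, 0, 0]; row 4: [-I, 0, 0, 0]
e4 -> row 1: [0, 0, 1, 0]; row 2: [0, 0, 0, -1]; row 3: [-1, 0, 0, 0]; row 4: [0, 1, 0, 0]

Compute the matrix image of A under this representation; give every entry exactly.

Bivector images (products of the table entries): rho(e13) = rho(e1)rho(e3) = row 1: [0, 0, 0, -I]; row 2: [0, 0, I, 0]; row 3: [0, -I, 0, 0]; row 4: [I, 0, 0, 0].
M = (4)*rho(e3) + (1)*rho(e13), summed entrywise:
Answer: row 1: [0, 0, 0, -5*I]; row 2: [0, 0, 5*I, 0]; row 3: [0, 3*I, 0, 0]; row 4: [-3*I, 0, 0, 0]


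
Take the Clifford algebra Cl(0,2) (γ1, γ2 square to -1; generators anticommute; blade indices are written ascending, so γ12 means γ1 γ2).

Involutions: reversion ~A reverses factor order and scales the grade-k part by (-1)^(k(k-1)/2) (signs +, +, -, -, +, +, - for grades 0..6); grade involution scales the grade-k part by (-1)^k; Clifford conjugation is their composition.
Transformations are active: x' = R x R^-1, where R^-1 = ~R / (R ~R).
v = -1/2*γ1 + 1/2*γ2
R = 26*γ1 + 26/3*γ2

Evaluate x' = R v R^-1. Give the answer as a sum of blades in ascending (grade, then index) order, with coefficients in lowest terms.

~R = 26*γ1 + 26/3*γ2, and R ~R = -6760/9, so R^-1 = ~R / (-6760/9).
R v = 26/3 + 52/3*γ12
Answer: -1/10*γ1 - 7/10*γ2


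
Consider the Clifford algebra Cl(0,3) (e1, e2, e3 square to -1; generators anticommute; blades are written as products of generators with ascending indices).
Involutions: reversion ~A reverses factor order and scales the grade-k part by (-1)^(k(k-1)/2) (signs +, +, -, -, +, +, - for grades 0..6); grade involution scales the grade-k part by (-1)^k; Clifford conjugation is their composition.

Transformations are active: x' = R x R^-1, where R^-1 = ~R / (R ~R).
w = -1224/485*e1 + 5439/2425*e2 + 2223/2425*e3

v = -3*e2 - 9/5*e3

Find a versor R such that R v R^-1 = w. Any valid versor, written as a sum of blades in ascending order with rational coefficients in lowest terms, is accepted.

Take R = v + w = -1224/485*e1 - 1836/2425*e2 - 2142/2425*e3. Because q(v) = q(w) = -306/25, conjugation by R sends v exactly to w.
Answer: -1224/485*e1 - 1836/2425*e2 - 2142/2425*e3


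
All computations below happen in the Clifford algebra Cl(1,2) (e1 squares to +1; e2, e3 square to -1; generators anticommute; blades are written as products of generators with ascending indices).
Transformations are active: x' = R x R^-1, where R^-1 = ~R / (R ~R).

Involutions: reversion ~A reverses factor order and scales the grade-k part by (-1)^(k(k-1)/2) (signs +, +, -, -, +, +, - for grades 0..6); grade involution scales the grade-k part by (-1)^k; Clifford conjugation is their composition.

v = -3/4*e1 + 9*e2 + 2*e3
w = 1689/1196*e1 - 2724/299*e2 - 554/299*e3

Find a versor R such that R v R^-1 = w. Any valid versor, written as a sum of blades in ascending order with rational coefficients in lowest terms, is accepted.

Sketch: the shared square -1351/16 makes R = v + w = 198/299*e1 - 33/299*e2 + 44/299*e3 the natural versor; its sandwich fixes that direction, negates (v - w)/2, and sends v to w.
Answer: 198/299*e1 - 33/299*e2 + 44/299*e3


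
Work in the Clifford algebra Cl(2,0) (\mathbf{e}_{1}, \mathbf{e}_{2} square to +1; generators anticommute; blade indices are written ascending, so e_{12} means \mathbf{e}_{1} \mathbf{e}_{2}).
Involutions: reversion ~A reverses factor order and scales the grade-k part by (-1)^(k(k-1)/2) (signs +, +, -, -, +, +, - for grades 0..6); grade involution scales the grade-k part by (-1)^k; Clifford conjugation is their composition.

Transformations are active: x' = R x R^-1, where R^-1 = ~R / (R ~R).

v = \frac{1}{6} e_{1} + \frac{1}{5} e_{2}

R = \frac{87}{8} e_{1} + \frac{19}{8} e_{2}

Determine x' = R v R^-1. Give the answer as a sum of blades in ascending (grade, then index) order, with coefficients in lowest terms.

~R = \frac{87}{8} e_{1} + \frac{19}{8} e_{2}, and R ~R = \frac{3965}{32}, so R^-1 = ~R / (\frac{3965}{32}).
R v = \frac{183}{80} + \frac{427}{240} e_{12}
Answer: \frac{229}{975} e_{1} - \frac{73}{650} e_{2}


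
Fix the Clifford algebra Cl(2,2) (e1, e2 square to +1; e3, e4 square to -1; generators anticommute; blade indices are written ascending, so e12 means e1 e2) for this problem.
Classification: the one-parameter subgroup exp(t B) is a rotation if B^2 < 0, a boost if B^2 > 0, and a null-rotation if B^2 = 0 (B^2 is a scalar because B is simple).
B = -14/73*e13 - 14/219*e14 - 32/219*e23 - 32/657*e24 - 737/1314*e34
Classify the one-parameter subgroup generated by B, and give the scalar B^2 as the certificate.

B^2 term by term: the squares give (-14/73)^2*(e13)^2 + (-14/219)^2*(e14)^2 + (-32/219)^2*(e23)^2 + (-32/657)^2*(e24)^2 + (-737/1314)^2*(e34)^2 = 196/5329*(+1) + 196/47961*(+1) + 1024/47961*(+1) + 1024/431649*(+1) + 543169/1726596*(-1) = -1/4 (each basis 2-blade squares to minus the product of its generators' squares); cross terms between blades sharing an index anticommute and cancel; the commuting (index-disjoint) pairs give grade-4 terms 2*c*c'*(blade product), which cancel blade by blade — e1234: -896/47961 + 896/47961 = 0 — confirming B is simple. So B^2 = -1/4.
Answer: rotation, certificate B^2 = -1/4. Check the certificate: B^2 = -1/4, and that sign is decisive whatever form B takes.


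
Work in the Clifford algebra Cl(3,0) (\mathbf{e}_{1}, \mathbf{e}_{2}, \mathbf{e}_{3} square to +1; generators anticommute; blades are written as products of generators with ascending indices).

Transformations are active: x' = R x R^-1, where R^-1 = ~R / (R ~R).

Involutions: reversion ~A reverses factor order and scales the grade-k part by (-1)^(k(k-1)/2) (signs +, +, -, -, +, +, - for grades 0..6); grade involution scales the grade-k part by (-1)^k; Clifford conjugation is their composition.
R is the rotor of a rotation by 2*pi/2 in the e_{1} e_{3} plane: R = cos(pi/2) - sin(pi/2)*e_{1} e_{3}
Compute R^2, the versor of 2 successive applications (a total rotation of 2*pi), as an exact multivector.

Half-angle bookkeeping: 2 applications in e_{1} e_{3} add up to rotor phase 2*pi/2 = \pi, so R^2 = cos(\pi) - sin(\pi)*e_{1} e_{3}.
cos(\pi) = -1 and sin(\pi) = 0, so R^2 = -1. The total rotation 2*pi is 1 full turn, so every vector returns to itself, yet the rotor is -1, on the OTHER sheet of the double cover (an odd number of 2*pi turns).
Answer: -1


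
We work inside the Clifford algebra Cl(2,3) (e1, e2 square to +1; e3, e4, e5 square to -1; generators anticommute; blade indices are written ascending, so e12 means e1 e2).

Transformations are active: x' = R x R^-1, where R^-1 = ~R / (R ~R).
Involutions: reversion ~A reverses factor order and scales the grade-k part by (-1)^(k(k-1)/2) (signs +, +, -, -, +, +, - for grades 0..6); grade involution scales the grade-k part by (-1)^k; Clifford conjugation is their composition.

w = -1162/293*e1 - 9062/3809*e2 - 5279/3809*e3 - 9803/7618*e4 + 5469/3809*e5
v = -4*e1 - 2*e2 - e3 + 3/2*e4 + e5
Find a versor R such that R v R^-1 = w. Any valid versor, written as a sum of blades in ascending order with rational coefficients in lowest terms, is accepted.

Take R = v + w = -2334/293*e1 - 16680/3809*e2 - 9088/3809*e3 + 812/3809*e4 + 9278/3809*e5. Because q(v) = q(w) = 63/4, conjugation by R sends v exactly to w.
Answer: -2334/293*e1 - 16680/3809*e2 - 9088/3809*e3 + 812/3809*e4 + 9278/3809*e5


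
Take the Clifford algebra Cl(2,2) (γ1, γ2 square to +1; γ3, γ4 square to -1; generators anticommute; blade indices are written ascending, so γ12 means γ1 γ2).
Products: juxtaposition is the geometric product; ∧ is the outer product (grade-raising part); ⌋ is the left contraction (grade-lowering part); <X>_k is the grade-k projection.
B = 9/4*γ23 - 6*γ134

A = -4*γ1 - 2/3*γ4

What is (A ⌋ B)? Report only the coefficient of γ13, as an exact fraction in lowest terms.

step 1: -4*γ13 + 24*γ34
Answer: -4


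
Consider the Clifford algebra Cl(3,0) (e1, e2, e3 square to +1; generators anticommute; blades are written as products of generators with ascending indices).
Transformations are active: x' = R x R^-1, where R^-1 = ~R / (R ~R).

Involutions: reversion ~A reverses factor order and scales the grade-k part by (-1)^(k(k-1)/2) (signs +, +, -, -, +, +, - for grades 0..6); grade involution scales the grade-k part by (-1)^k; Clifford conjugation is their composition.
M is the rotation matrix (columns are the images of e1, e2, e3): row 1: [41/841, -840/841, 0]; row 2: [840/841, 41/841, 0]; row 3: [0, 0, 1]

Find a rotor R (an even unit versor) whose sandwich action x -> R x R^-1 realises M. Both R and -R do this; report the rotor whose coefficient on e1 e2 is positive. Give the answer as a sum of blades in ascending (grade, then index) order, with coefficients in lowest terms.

Method: write R = a + b12*e1 e2 + b13*e1 e3 + b23*e2 e3 with a^2 + b12^2 + b13^2 + b23^2 = 1 (so R^-1 = ~R). Expanding the columns R e_j ~R gives tr M = 4a^2 - 1 and, from the antisymmetric part, M21 - M12 = -4a*b12, M13 - M31 = 4a*b13, M32 - M23 = -4a*b23.
Here tr M = 923/841, so a^2 = (1 + tr M)/4 = 441/841 and a = ±21/29. Taking a = 21/29: M21 - M12 = 1680/841, M13 - M31 = 0, M32 - M23 = 0, giving b12 = -20/29, b13 = 0, b23 = 0, i.e. R = 21/29 - 20/29*e1 e2.
Its e1 e2 coefficient is negative, so report the other preimage -R.
Answer: -21/29 + 20/29*e1 e2. Key observation: the double cover Spin(3) -> SO(3) sends R and -R to the same matrix (trace 923/841 here), so the stated sign of the e1 e2 coefficient is what selects one sheet.


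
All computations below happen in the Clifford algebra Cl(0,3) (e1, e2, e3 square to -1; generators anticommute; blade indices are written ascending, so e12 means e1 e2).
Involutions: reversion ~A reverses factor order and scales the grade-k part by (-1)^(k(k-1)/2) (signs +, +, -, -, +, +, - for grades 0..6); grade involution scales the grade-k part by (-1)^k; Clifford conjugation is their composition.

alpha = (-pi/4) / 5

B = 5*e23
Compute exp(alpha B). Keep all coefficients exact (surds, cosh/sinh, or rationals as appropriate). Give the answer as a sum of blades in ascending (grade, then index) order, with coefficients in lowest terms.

B^2 = (5)^2*(e23)^2 = 25*(-1) = -25 (a basis 2-blade squares to minus the product of its generators' squares).
B^2 = -25 — circular case — the even/odd split gives cos and sin: l = 5, alpha*l = -pi/4, so exp(alpha B) = cos(-pi/4) + (sin(-pi/4)/5)*B = sqrt(2)/2 + (-sqrt(2)/10)*B.
Answer: sqrt(2)/2 - sqrt(2)/2*e23


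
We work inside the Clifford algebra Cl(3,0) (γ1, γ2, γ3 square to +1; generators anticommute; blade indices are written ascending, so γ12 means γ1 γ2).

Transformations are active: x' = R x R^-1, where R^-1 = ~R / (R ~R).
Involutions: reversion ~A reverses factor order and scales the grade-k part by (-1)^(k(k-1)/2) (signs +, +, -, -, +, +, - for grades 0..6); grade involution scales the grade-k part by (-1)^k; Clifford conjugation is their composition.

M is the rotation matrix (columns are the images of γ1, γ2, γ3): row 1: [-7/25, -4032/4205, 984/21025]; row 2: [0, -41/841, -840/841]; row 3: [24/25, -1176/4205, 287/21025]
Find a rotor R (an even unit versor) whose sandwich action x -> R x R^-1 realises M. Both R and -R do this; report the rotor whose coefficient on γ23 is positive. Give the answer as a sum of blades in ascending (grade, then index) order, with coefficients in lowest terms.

Method: write R = a + b12*γ12 + b13*γ13 + b23*γ23 with a^2 + b12^2 + b13^2 + b23^2 = 1 (so R^-1 = ~R). Expanding the columns R e_j ~R gives tr M = 4a^2 - 1 and, from the antisymmetric part, M21 - M12 = -4a*b12, M13 - M31 = 4a*b13, M32 - M23 = -4a*b23.
Here tr M = -265/841, so a^2 = (1 + tr M)/4 = 144/841 and a = ±12/29. Taking a = 12/29: M21 - M12 = 4032/4205, M13 - M31 = -768/841, M32 - M23 = 3024/4205, giving b12 = -84/145, b13 = -16/29, b23 = -63/145, i.e. R = 12/29 - 84/145*γ12 - 16/29*γ13 - 63/145*γ23.
Its γ23 coefficient is negative, so report the other preimage -R.
Answer: -12/29 + 84/145*γ12 + 16/29*γ13 + 63/145*γ23. Key observation: the double cover Spin(3) -> SO(3) sends R and -R to the same matrix (trace -265/841 here), so the stated sign of the γ23 coefficient is what selects one sheet.


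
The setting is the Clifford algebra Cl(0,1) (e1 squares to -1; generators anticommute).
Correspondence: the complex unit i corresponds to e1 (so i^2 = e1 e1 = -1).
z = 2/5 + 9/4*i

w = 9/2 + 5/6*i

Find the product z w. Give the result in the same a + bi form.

In blades: z = 2/5 + 9/4*e1, w = 9/2 + 5/6*e1.
Distribute z over w term by term (generator squares from the signature, products reordered to ascending indices): (2/5)*w = 9/5 + 1/3*e1; (9/4*e1)*w = -15/8 + 81/8*e1.
Sum: -3/40 + 251/24*e1; translating back through the correspondence:
Answer: -3/40 + 251/24*i


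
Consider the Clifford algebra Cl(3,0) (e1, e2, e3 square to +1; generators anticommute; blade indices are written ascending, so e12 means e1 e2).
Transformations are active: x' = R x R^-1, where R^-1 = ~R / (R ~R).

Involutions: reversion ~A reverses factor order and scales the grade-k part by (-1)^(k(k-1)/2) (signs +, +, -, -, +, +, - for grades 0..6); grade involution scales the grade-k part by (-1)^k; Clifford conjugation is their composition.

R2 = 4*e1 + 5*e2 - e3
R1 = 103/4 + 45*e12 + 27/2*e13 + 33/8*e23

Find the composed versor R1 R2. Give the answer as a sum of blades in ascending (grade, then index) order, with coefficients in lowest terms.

Distribute over the terms of R2 (each basis-blade product reordered to ascending indices, repeated generators contracted through their squares):
R1 (4*e1) = 103*e1 - 180*e2 - 54*e3 + 33/2*e123
R1 (5*e2) = 225*e1 + 515/4*e2 - 165/8*e3 - 135/2*e123
R1 (-e3) = -27/2*e1 - 33/8*e2 - 103/4*e3 - 45*e123
Summing the partial products and collecting blades:
Answer: 629/2*e1 - 443/8*e2 - 803/8*e3 - 96*e123


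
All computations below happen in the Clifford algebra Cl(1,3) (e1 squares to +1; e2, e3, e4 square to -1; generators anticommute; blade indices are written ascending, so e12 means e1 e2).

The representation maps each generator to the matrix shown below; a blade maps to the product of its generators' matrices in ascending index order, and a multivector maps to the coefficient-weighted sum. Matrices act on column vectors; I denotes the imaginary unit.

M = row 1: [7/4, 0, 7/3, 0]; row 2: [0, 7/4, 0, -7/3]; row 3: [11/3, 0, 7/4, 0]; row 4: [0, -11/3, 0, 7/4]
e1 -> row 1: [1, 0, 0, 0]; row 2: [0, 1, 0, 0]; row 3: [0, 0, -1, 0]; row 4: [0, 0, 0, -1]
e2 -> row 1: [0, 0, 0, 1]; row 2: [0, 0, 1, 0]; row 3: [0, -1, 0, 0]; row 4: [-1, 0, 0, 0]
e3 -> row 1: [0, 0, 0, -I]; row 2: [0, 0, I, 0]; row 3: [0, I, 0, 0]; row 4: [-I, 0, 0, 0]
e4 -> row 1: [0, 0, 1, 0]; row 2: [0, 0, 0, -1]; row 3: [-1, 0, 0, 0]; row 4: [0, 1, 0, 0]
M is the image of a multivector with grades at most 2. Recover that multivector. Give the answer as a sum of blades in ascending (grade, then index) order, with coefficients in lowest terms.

Method: the blade images are trace-orthogonal — tr(rho(e_A) rho(e_B)^-1) = 4 if A = B and 0 otherwise — and rho(e_A)^-1 = (e_A)^2 * rho(e_A) with (e_A)^2 = +1 or -1, so the coefficient of e_A in the preimage is (e_A)^2 * tr(M rho(e_A))/4.
Nonzero projections over blades of grade <= 2: 1: (1)^2 = +1, tr(M 1) = 7, coefficient 7/4; e4: (e4)^2 = -1, tr(M rho(e4)) = 8/3, coefficient -2/3; e14: (e14)^2 = +1, tr(M rho(e14)) = 12, coefficient 3. Every other blade of grade <= 2 projects to 0.
Answer: 7/4 - 2/3*e4 + 3*e14


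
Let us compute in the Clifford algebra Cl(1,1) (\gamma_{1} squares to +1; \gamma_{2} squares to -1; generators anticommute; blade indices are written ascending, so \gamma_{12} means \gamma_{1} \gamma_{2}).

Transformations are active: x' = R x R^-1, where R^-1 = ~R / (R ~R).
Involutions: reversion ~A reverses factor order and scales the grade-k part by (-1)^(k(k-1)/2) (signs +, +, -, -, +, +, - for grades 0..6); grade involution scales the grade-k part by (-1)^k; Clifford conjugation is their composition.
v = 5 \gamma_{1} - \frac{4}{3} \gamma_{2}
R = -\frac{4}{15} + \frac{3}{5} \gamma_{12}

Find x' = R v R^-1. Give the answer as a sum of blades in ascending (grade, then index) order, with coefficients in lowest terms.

~R = -\frac{4}{15} - \frac{3}{5} \gamma_{12}, and R ~R = -\frac{13}{45}, so R^-1 = ~R / (-\frac{13}{45}).
R v = -\frac{8}{15} \gamma_{1} - \frac{119}{45} \gamma_{2}
Answer: -\frac{389}{65} \gamma_{1} - \frac{692}{195} \gamma_{2}


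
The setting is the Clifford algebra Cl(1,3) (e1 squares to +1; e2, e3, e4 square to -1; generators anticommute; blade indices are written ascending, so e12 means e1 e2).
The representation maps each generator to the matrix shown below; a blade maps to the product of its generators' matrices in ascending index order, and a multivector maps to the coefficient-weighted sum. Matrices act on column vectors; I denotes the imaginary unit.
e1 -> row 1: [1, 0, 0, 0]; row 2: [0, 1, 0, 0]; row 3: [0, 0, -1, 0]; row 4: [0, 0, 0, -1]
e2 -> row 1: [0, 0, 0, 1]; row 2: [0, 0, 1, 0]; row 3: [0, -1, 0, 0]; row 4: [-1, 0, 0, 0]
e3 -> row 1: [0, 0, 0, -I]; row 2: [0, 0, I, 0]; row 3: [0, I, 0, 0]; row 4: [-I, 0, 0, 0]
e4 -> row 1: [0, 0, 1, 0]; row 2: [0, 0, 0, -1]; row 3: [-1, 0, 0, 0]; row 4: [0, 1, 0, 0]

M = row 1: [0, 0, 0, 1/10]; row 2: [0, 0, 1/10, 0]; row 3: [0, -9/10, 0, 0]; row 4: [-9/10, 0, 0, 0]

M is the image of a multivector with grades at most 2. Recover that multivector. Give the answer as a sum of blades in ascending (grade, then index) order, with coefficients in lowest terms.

Method: the blade images are trace-orthogonal — tr(rho(e_A) rho(e_B)^-1) = 4 if A = B and 0 otherwise — and rho(e_A)^-1 = (e_A)^2 * rho(e_A) with (e_A)^2 = +1 or -1, so the coefficient of e_A in the preimage is (e_A)^2 * tr(M rho(e_A))/4.
Nonzero projections over blades of grade <= 2: e2: (e2)^2 = -1, tr(M rho(e2)) = -2, coefficient 1/2; e12: (e12)^2 = +1, tr(M rho(e12)) = -8/5, coefficient -2/5. Every other blade of grade <= 2 projects to 0.
Answer: 1/2*e2 - 2/5*e12


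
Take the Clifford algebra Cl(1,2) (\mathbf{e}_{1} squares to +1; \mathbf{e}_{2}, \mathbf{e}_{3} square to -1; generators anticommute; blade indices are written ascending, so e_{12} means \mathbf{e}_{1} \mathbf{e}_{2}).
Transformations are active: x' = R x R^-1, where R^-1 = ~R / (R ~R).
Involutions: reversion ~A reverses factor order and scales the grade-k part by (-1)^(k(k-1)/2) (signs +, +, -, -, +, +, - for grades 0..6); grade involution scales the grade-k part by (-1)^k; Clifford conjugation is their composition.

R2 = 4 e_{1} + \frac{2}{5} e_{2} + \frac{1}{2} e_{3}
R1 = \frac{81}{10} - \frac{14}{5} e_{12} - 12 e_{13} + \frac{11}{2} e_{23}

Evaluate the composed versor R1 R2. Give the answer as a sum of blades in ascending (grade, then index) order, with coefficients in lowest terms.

Distribute over the terms of R2 (each basis-blade product reordered to ascending indices, repeated generators contracted through their squares):
R1 (4 e_{1}) = \frac{162}{5} e_{1} + \frac{56}{5} e_{2} + 48 e_{3} + 22 e_{123}
R1 (\frac{2}{5} e_{2}) = \frac{28}{25} e_{1} + \frac{81}{25} e_{2} + \frac{11}{5} e_{3} + \frac{24}{5} e_{123}
R1 (\frac{1}{2} e_{3}) = 6 e_{1} - \frac{11}{4} e_{2} + \frac{81}{20} e_{3} - \frac{7}{5} e_{123}
Summing the partial products and collecting blades:
Answer: \frac{988}{25} e_{1} + \frac{1169}{100} e_{2} + \frac{217}{4} e_{3} + \frac{127}{5} e_{123}


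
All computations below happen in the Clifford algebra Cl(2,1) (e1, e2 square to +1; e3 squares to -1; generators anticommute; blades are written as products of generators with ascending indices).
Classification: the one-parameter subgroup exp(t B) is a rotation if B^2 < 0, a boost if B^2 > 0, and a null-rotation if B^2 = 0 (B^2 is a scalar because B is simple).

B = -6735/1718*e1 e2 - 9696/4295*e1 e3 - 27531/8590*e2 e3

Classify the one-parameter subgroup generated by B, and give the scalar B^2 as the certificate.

B^2 term by term: the squares give (-6735/1718)^2*(e1 e2)^2 + (-9696/4295)^2*(e1 e3)^2 + (-27531/8590)^2*(e2 e3)^2 = 45360225/2951524*(-1) + 94012416/18447025*(+1) + 757955961/73788100*(+1) = 0 (each basis 2-blade squares to minus the product of its generators' squares); cross terms between blades sharing an index anticommute and cancel. So B^2 = 0.
Answer: null-rotation, certificate B^2 = 0. One invariant decides it: the square 0 survives every conjugation, and its sign is exactly the classification.


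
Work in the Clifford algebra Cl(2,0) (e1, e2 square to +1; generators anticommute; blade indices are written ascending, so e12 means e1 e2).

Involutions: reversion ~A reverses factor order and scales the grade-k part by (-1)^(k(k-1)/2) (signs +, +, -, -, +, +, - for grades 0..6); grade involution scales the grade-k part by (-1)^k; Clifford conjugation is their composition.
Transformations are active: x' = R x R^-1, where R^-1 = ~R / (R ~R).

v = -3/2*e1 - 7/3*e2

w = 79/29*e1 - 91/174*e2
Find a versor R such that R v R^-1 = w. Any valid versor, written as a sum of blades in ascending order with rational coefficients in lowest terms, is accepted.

The midline construction: v and w both square to 277/36, so reflecting in their sum 71/58*e1 - 497/174*e2 exchanges them.
Answer: 71/58*e1 - 497/174*e2


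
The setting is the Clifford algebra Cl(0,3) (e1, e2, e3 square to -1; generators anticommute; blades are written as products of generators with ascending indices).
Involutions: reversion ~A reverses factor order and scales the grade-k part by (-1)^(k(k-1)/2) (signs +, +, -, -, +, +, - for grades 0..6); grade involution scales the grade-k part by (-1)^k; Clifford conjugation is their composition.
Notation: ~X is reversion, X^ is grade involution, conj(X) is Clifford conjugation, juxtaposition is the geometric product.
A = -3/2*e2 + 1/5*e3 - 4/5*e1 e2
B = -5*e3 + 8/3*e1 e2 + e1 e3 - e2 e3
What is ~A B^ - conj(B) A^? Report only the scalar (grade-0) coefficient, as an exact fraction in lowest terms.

first term: -47/15 - 19/5*e1 - 1/5*e2 - 3/2*e3 + 4/5*e1 e3 - 67/10*e2 e3 + 181/30*e1 e2 e3
second term: -17/15 + 19/5*e1 + 1/5*e2 + 3/2*e3 - 4/5*e1 e3 - 83/10*e2 e3 - 59/30*e1 e2 e3
Answer: -2


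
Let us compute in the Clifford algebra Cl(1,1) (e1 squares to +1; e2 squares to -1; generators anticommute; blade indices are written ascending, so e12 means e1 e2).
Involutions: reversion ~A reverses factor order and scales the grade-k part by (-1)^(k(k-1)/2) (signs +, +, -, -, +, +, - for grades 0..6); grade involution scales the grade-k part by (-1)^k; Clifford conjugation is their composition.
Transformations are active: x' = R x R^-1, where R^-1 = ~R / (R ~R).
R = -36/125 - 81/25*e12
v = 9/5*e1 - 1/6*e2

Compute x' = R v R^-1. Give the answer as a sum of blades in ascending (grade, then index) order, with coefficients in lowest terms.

~R = -36/125 + 81/25*e12, and R ~R = -162729/15625, so R^-1 = ~R / (-162729/15625).
R v = -1323/1250*e1 + 147/25*e2
Answer: -381/205*e1 + 121/246*e2


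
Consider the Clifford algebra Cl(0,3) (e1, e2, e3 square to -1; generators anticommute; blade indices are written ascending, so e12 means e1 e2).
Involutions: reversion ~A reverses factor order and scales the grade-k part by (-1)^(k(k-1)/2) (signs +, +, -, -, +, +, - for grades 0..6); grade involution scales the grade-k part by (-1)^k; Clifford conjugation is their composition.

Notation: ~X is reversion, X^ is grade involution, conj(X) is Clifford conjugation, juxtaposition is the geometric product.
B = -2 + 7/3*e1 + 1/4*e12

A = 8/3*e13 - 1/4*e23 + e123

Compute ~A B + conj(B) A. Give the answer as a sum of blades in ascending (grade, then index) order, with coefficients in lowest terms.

first term: -215/36*e3 + 259/48*e13 + 5/2*e23 + 31/12*e123
second term: 233/36*e3 - 259/48*e13 + 13/6*e23 - 17/12*e123
Answer: 1/2*e3 + 14/3*e23 + 7/6*e123


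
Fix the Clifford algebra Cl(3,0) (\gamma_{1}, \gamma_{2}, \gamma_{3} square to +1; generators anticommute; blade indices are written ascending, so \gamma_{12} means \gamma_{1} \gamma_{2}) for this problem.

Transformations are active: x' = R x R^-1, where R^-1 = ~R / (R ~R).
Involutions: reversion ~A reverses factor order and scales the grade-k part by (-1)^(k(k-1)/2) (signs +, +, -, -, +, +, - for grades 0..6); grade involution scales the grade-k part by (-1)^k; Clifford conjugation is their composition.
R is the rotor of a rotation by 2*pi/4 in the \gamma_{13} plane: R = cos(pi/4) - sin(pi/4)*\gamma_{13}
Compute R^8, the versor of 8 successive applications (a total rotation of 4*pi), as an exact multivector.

Half-angle bookkeeping: 8 applications in \gamma_{13} add up to rotor phase 8*pi/4 = 2 \pi, so R^8 = cos(2 \pi) - sin(2 \pi)*\gamma_{13}.
cos(2 \pi) = 1 and sin(2 \pi) = 0, so R^8 = 1. The total rotation 4*pi is 2 full turns, so every vector returns to itself, yet the rotor is +1, back on the identity sheet (an even number of 2*pi turns).
Answer: 1


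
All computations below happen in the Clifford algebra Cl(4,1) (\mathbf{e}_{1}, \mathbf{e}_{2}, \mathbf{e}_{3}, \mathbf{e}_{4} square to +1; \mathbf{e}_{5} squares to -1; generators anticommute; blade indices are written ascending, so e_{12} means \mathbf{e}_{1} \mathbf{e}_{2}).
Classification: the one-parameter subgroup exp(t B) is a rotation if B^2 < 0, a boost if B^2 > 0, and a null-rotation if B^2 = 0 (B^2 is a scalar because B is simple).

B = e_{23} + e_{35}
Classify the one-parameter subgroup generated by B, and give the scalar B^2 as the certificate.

B^2 term by term: the squares give (1)^2*(e_{23})^2 + (1)^2*(e_{35})^2 = 1*(-1) + 1*(+1) = 0 (each basis 2-blade squares to minus the product of its generators' squares); cross terms between blades sharing an index anticommute and cancel. So B^2 = 0.
Answer: null-rotation, certificate B^2 = 0. Because 0 is invariant under every versor sandwich, the classification follows from its sign alone.


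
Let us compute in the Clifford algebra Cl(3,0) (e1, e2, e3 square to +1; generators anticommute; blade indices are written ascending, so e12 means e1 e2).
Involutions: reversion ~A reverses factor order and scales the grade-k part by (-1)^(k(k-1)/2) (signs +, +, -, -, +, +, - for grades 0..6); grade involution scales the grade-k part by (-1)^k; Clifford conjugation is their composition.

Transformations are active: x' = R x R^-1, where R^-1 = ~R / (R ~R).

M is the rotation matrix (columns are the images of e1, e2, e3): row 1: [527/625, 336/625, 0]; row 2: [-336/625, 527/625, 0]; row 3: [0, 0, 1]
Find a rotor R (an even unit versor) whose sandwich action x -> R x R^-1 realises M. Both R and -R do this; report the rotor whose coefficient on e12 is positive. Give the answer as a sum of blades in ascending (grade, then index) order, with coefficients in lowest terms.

Method: write R = a + b12*e12 + b13*e13 + b23*e23 with a^2 + b12^2 + b13^2 + b23^2 = 1 (so R^-1 = ~R). Expanding the columns R e_j ~R gives tr M = 4a^2 - 1 and, from the antisymmetric part, M21 - M12 = -4a*b12, M13 - M31 = 4a*b13, M32 - M23 = -4a*b23.
Here tr M = 1679/625, so a^2 = (1 + tr M)/4 = 576/625 and a = ±24/25. Taking a = 24/25: M21 - M12 = -672/625, M13 - M31 = 0, M32 - M23 = 0, giving b12 = 7/25, b13 = 0, b23 = 0, i.e. R = 24/25 + 7/25*e12.
Its e12 coefficient is already positive.
Answer: 24/25 + 7/25*e12. Sheet selection: the two-to-one cover makes ±R indistinguishable at the matrix level (trace 1679/625), so uniqueness comes from the required sign on e12.


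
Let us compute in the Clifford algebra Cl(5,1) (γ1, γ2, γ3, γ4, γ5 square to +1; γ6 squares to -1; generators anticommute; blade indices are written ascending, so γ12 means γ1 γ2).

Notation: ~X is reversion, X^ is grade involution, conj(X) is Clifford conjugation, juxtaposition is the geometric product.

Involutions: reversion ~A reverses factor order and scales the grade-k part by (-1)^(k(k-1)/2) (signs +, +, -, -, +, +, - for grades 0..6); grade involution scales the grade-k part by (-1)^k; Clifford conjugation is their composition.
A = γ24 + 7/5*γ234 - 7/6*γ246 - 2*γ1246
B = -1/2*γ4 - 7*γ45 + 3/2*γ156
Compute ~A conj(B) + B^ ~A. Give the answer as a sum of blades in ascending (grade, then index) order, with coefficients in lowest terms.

first term: -1/2*γ2 - 7/10*γ23 - 7*γ25 - 7/12*γ26 + γ126 - 49/5*γ235 + 3*γ245 + 49/6*γ256 - 7/4*γ1245 - 14*γ1256 - 3/2*γ12456 + 21/10*γ123456
second term: 1/2*γ2 - 7/10*γ23 - 7*γ25 - 7/12*γ26 - γ126 - 49/5*γ235 - 3*γ245 + 49/6*γ256 + 7/4*γ1245 - 14*γ1256 + 3/2*γ12456 + 21/10*γ123456
Answer: -7/5*γ23 - 14*γ25 - 7/6*γ26 - 98/5*γ235 + 49/3*γ256 - 28*γ1256 + 21/5*γ123456


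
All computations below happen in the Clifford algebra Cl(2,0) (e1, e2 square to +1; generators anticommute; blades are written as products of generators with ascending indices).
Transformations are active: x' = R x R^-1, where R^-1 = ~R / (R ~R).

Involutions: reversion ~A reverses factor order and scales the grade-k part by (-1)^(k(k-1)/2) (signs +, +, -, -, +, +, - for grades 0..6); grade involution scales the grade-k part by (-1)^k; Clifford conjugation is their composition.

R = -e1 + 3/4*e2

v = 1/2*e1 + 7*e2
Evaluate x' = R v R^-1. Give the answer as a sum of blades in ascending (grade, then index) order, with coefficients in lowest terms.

~R = -e1 + 3/4*e2, and R ~R = 25/16, so R^-1 = ~R / (25/16).
R v = 19/4 - 59/8*e1 e2
Answer: -329/50*e1 - 61/25*e2


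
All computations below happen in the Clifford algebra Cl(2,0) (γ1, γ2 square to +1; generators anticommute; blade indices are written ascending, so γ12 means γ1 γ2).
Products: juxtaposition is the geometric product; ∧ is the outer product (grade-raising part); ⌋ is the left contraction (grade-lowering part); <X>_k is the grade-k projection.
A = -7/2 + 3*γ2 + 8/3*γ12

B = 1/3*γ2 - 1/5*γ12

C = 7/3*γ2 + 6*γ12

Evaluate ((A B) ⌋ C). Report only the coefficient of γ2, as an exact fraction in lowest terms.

step 1: 23/15 + 67/45*γ1 - 7/6*γ2 + 7/10*γ12
step 2: -623/90 + 7*γ1 + 563/45*γ2 + 46/5*γ12
Answer: 563/45


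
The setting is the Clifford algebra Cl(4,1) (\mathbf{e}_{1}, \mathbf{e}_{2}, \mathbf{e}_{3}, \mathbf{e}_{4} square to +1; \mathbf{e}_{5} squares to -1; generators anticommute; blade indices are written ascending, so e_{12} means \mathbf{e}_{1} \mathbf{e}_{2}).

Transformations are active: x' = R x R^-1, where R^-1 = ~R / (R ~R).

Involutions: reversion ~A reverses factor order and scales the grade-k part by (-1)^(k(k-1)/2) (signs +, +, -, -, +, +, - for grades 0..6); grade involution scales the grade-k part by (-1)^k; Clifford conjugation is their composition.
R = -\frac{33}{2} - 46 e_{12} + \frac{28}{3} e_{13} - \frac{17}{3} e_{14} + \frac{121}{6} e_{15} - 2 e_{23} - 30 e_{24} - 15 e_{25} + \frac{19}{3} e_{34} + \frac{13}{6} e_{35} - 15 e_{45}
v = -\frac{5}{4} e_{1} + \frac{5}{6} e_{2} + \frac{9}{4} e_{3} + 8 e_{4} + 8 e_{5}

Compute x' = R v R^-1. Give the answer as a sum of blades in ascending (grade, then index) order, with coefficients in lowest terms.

~R = -\frac{33}{2} + 46 e_{12} - \frac{28}{3} e_{13} + \frac{17}{3} e_{14} - \frac{121}{6} e_{15} + 2 e_{23} + 30 e_{24} + 15 e_{25} - \frac{19}{3} e_{34} - \frac{13}{6} e_{35} + 15 e_{45}, and R ~R = \frac{93247}{36}, so R^-1 = ~R / (\frac{93247}{36}).
R v = -\frac{1627}{8} e_{1} - \frac{783}{4} e_{2} + \frac{229}{24} e_{3} - \frac{25}{3} e_{4} + \frac{125}{6} e_{5} - \frac{979}{9} e_{123} - \frac{2932}{9} e_{124} - \frac{6589}{18} e_{125} + \frac{159}{2} e_{134} + \frac{319}{12} e_{135} - \frac{2255}{12} e_{145} + \frac{511}{9} e_{234} + \frac{176}{9} e_{235} - \frac{265}{2} e_{245} - \frac{5}{12} e_{345}
Answer: \frac{41741}{7612} e_{1} - \frac{68173}{11418} e_{2} + \frac{25407}{7612} e_{3} + \frac{5272}{1903} e_{4} + \frac{16722}{1903} e_{5}


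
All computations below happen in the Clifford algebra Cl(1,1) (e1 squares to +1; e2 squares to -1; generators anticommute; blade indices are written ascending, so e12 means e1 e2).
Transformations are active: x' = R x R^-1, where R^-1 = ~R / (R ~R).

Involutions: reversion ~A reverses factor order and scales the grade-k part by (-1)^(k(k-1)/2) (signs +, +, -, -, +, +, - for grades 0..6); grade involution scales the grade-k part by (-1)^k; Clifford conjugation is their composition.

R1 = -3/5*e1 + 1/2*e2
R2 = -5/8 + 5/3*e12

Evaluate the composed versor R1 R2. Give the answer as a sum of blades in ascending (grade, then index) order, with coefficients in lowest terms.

Distribute over the terms of R1 (each basis-blade product reordered to ascending indices, repeated generators contracted through their squares):
(-3/5*e1) R2 = 3/8*e1 - e2
(1/2*e2) R2 = 5/6*e1 - 5/16*e2
Summing the partial products and collecting blades:
Answer: 29/24*e1 - 21/16*e2


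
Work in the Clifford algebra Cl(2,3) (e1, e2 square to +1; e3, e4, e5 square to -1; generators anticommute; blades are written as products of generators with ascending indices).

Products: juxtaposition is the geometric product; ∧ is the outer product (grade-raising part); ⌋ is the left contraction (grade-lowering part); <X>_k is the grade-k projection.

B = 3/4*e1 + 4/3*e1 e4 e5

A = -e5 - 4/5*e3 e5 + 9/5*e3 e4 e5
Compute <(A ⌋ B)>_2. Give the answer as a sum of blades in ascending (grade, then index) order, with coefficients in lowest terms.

step 1: 4/3*e1 e4
step 2: 4/3*e1 e4
Answer: 4/3*e1 e4


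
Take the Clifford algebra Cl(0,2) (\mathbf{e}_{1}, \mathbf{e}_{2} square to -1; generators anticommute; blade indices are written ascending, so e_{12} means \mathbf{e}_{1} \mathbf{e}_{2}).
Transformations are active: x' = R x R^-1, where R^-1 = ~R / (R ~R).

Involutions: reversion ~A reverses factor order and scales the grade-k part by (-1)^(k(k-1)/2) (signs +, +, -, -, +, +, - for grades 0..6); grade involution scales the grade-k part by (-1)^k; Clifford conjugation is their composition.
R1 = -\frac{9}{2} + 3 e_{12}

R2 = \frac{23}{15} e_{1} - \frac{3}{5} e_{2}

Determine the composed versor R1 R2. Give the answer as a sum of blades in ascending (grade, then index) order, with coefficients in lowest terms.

Distribute over the terms of R1 (each basis-blade product reordered to ascending indices, repeated generators contracted through their squares):
(-\frac{9}{2}) R2 = -\frac{69}{10} e_{1} + \frac{27}{10} e_{2}
(3 e_{12}) R2 = \frac{9}{5} e_{1} + \frac{23}{5} e_{2}
Summing the partial products and collecting blades:
Answer: -\frac{51}{10} e_{1} + \frac{73}{10} e_{2}


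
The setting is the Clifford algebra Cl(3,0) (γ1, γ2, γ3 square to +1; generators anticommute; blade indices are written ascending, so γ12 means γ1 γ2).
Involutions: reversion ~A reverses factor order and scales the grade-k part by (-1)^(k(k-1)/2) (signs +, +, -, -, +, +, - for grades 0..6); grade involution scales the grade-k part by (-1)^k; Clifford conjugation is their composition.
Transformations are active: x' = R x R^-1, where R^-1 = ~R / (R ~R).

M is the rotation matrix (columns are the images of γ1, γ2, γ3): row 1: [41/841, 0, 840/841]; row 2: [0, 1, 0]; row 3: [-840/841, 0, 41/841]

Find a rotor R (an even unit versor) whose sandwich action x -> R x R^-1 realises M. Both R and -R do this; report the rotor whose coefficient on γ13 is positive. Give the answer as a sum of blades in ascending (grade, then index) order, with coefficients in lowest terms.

Method: write R = a + b12*γ12 + b13*γ13 + b23*γ23 with a^2 + b12^2 + b13^2 + b23^2 = 1 (so R^-1 = ~R). Expanding the columns R e_j ~R gives tr M = 4a^2 - 1 and, from the antisymmetric part, M21 - M12 = -4a*b12, M13 - M31 = 4a*b13, M32 - M23 = -4a*b23.
Here tr M = 923/841, so a^2 = (1 + tr M)/4 = 441/841 and a = ±21/29. Taking a = 21/29: M21 - M12 = 0, M13 - M31 = 1680/841, M32 - M23 = 0, giving b12 = 0, b13 = 20/29, b23 = 0, i.e. R = 21/29 + 20/29*γ13.
Its γ13 coefficient is already positive.
Answer: 21/29 + 20/29*γ13. Sheet selection: the two-to-one cover makes ±R indistinguishable at the matrix level (trace 923/841), so uniqueness comes from the required sign on γ13.


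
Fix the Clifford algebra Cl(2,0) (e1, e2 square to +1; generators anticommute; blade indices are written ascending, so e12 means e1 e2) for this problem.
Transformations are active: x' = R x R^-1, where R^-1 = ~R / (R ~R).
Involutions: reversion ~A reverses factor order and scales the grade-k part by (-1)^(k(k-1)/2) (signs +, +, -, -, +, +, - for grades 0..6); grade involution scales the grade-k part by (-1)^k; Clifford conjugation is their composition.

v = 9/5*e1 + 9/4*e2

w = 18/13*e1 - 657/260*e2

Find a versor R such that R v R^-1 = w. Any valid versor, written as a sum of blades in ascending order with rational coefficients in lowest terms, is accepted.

Take R = v + w = 207/65*e1 - 18/65*e2. Because q(v) = q(w) = 3321/400, conjugation by R sends v exactly to w.
Answer: 207/65*e1 - 18/65*e2


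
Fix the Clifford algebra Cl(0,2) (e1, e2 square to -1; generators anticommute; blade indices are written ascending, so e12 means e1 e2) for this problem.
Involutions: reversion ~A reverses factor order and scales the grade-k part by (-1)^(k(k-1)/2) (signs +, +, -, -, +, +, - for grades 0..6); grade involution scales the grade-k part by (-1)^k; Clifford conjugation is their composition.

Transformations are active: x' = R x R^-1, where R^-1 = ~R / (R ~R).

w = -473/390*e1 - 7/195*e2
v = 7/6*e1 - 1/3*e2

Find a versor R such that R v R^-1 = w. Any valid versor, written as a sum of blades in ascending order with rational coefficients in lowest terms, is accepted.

Reasoning: v^2 = w^2 = -53/36 since conjugation preserves the quadratic form; R = v + w = -3/65*e1 - 24/65*e2 is then valid when invertible, keeping its own part and reversing (v - w)/2.
Answer: -3/65*e1 - 24/65*e2
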